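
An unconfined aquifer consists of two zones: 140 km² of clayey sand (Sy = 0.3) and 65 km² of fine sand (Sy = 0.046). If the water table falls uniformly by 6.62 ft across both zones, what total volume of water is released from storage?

ΔV ≈ 9.08 × 10^7 m³

A₁ = 140 km² = 1.4 × 10^8 m²; A₂ = 65 km² = 6.5 × 10^7 m²
Δh = 6.62 ft = 2.018 m
ΔV₁ = 0.3 × 1.4 × 10^8 × 2.018 = 8.475 × 10^7 m³
ΔV₂ = 0.046 × 6.5 × 10^7 × 2.018 = 6.033 × 10^6 m³
ΔV = ΔV₁ + ΔV₂ = 9.078 × 10^7 m³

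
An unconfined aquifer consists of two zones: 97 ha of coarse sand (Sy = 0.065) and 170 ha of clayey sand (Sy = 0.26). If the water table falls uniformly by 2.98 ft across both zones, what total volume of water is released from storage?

A₁ = 97 ha = 9.7 × 10^5 m²; A₂ = 170 ha = 1.7 × 10^6 m²
Δh = 2.98 ft = 0.9083 m
ΔV₁ = 0.065 × 9.7 × 10^5 × 0.9083 = 57270 m³
ΔV₂ = 0.26 × 1.7 × 10^6 × 0.9083 = 4.015 × 10^5 m³
ΔV = ΔV₁ + ΔV₂ = 4.587 × 10^5 m³

ΔV ≈ 4.59 × 10^5 m³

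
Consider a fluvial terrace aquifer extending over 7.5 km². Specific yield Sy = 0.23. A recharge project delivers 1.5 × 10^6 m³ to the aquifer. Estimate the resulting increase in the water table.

A = 7.5 km² = 7.5 × 10^6 m²
Δh = ΔV / (Sy × A) = 1.5 × 10^6 m³ / (0.23 × 7.5 × 10^6 m²) = 0.8696 m

Δh ≈ 0.87 m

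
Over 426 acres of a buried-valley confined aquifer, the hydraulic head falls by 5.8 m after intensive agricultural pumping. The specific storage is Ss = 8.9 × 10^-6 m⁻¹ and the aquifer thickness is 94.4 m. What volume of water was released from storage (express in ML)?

S = Ss × b = 8.9 × 10^-6 m⁻¹ × 94.4 m = 8.402 × 10^-4
A = 426 acres = 1.724 × 10^6 m²
ΔV = S × A × Δh = 8.402 × 10^-4 × 1.724 × 10^6 m² × 5.8 m = 8401 m³
ΔV = 8401 m³ = 8.401 ML

ΔV ≈ 8.4 ML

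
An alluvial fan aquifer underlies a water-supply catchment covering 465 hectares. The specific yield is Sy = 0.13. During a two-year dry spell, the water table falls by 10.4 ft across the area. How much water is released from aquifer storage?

A = 465 hectares = 4.65 × 10^6 m²
Δh = 10.4 ft = 3.17 m
ΔV = Sy × A × Δh = 0.13 × 4.65 × 10^6 m² × 3.17 m = 1.916 × 10^6 m³

ΔV ≈ 1.92 × 10^6 m³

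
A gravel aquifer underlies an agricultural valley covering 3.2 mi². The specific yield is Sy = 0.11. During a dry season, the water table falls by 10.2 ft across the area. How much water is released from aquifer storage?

ΔV ≈ 2.83 × 10^6 m³

A = 3.2 mi² = 8.288 × 10^6 m²
Δh = 10.2 ft = 3.109 m
ΔV = Sy × A × Δh = 0.11 × 8.288 × 10^6 m² × 3.109 m = 2.834 × 10^6 m³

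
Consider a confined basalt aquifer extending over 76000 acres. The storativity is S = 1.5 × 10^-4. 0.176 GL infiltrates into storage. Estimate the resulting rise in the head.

A = 76000 acres = 3.076 × 10^8 m²
ΔV = 0.176 GL = 1.76 × 10^5 m³
Δh = ΔV / (S × A) = 1.76 × 10^5 m³ / (1.5 × 10^-4 × 3.076 × 10^8 m²) = 3.815 m

Δh ≈ 3.81 m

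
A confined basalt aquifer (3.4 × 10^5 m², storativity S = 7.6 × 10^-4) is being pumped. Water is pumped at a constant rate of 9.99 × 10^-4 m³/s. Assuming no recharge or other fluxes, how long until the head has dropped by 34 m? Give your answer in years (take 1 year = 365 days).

ΔV = S × A × Δh = 7.6 × 10^-4 × 3.4 × 10^5 × 34 = 8786 m³
Q = 9.99 × 10^-4 m³/s = 86.31 m³/d
t = ΔV / Q = 8786 m³ / 86.31 m³/d = 101.8 d
t = 101.8 d ≈ 0.2789 years

t ≈ 0.279 years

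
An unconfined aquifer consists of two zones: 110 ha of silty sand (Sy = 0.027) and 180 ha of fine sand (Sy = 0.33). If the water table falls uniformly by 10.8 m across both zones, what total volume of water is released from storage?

ΔV ≈ 6.74 × 10^6 m³

A₁ = 110 ha = 1.1 × 10^6 m²; A₂ = 180 ha = 1.8 × 10^6 m²
ΔV₁ = 0.027 × 1.1 × 10^6 × 10.8 = 3.208 × 10^5 m³
ΔV₂ = 0.33 × 1.8 × 10^6 × 10.8 = 6.415 × 10^6 m³
ΔV = ΔV₁ + ΔV₂ = 6.736 × 10^6 m³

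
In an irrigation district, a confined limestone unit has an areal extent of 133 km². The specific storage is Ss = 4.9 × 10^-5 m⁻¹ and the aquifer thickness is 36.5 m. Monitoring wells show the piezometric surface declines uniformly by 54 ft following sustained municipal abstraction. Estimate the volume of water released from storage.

S = Ss × b = 4.9 × 10^-5 m⁻¹ × 36.5 m = 1.788 × 10^-3
A = 133 km² = 1.33 × 10^8 m²
Δh = 54 ft = 16.46 m
ΔV = S × A × Δh = 0.001788 × 1.33 × 10^8 m² × 16.46 m = 3.915 × 10^6 m³

ΔV ≈ 3.92 × 10^6 m³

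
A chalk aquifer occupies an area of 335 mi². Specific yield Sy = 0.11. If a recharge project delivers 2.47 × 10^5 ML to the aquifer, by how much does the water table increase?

Δh ≈ 2.59 m

A = 335 mi² = 8.676 × 10^8 m²
ΔV = 2.47 × 10^5 ML = 2.47 × 10^8 m³
Δh = ΔV / (Sy × A) = 2.47 × 10^8 m³ / (0.11 × 8.676 × 10^8 m²) = 2.588 m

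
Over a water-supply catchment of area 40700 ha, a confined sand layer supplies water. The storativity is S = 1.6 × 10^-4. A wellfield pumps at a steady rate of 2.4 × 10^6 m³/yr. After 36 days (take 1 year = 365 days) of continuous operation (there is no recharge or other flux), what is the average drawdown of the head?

A = 40700 ha = 4.07 × 10^8 m²
Q = 2.4 × 10^6 m³/yr = 6575 m³/d
ΔV = Q × t = 6575 m³/d × 36 d = 2.367 × 10^5 m³
Δh = ΔV / (S × A) = 2.367 × 10^5 / (1.6 × 10^-4 × 4.07 × 10^8) = 3.635 m

Δh ≈ 3.64 m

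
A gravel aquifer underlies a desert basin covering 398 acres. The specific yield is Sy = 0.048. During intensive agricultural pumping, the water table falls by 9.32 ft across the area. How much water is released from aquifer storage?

A = 398 acres = 1.611 × 10^6 m²
Δh = 9.32 ft = 2.841 m
ΔV = Sy × A × Δh = 0.048 × 1.611 × 10^6 m² × 2.841 m = 2.196 × 10^5 m³

ΔV ≈ 2.2 × 10^5 m³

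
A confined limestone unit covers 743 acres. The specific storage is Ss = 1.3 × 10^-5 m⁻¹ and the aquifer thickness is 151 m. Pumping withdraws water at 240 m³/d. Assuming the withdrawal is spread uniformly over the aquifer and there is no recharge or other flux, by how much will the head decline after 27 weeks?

Δh ≈ 7.69 m

S = Ss × b = 1.3 × 10^-5 m⁻¹ × 151 m = 1.963 × 10^-3
A = 743 acres = 3.007 × 10^6 m²
t = 27 weeks = 189 d
ΔV = Q × t = 240 m³/d × 189 d = 45360 m³
Δh = ΔV / (S × A) = 45360 / (0.001963 × 3.007 × 10^6) = 7.685 m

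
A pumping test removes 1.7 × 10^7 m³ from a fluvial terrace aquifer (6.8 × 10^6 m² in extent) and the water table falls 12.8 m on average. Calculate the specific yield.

Sy ≈ 0.2

Sy = ΔV / (A × Δh) = 1.7 × 10^7 m³ / (6.8 × 10^6 m² × 12.8 m) = 0.1953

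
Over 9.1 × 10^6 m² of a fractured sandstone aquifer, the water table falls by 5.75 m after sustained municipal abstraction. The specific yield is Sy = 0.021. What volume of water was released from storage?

ΔV = Sy × A × Δh = 0.021 × 9.1 × 10^6 m² × 5.75 m = 1.099 × 10^6 m³

ΔV ≈ 1.1 × 10^6 m³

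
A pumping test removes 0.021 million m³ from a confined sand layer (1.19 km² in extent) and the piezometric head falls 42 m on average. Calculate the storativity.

S ≈ 4.2 × 10^-4

A = 1.19 km² = 1.19 × 10^6 m²
ΔV = 0.021 million m³ = 21000 m³
S = ΔV / (A × Δh) = 21000 m³ / (1.19 × 10^6 m² × 42 m) = 4.202 × 10^-4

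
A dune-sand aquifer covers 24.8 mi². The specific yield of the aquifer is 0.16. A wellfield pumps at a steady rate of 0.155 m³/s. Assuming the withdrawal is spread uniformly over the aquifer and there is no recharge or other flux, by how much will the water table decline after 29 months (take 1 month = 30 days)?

Δh ≈ 1.13 m

A = 24.8 mi² = 6.423 × 10^7 m²
Q = 0.155 m³/s = 13390 m³/d
t = 29 months = 870 d
ΔV = Q × t = 13390 m³/d × 870 d = 1.165 × 10^7 m³
Δh = ΔV / (Sy × A) = 1.165 × 10^7 / (0.16 × 6.423 × 10^7) = 1.134 m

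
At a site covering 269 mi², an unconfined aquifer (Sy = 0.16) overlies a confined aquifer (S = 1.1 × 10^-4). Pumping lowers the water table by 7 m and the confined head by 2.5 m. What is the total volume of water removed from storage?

ΔV ≈ 7.81 × 10^8 m³

A = 269 mi² = 6.967 × 10^8 m²
Unconfined: ΔV_u = Sy × A × Δh_u = 0.16 × 6.967 × 10^8 × 7 = 7.803 × 10^8 m³
Confined: ΔV_c = S × A × Δh_c = 1.1 × 10^-4 × 6.967 × 10^8 × 2.5 = 1.916 × 10^5 m³
Total ΔV = 7.803 × 10^8 + 1.916 × 10^5 = 7.805 × 10^8 m³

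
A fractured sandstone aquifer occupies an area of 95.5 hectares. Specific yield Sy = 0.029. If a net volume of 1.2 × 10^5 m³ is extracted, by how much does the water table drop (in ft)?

Δh ≈ 14.2 ft

A = 95.5 hectares = 9.55 × 10^5 m²
Δh = ΔV / (Sy × A) = 1.2 × 10^5 m³ / (0.029 × 9.55 × 10^5 m²) = 4.333 m
Δh = 4.333 m = 14.22 ft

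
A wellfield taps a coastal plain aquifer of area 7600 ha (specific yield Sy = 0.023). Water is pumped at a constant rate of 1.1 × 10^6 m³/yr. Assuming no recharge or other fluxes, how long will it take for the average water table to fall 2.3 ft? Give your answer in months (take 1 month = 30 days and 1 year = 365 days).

A = 7600 ha = 7.6 × 10^7 m²
Δh = 2.3 ft = 0.701 m
ΔV = Sy × A × Δh = 0.023 × 7.6 × 10^7 × 0.701 = 1.225 × 10^6 m³
Q = 1.1 × 10^6 m³/yr = 3014 m³/d
t = ΔV / Q = 1.225 × 10^6 m³ / 3014 m³/d = 406.6 d
t = 406.6 d ≈ 13.55 months

t ≈ 13.6 months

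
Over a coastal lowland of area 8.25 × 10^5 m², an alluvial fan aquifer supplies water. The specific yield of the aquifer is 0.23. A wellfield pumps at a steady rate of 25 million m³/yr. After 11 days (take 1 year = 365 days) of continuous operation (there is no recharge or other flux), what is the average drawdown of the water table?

Δh ≈ 3.97 m

Q = 25 million m³/yr = 68490 m³/d
ΔV = Q × t = 68490 m³/d × 11 d = 7.534 × 10^5 m³
Δh = ΔV / (Sy × A) = 7.534 × 10^5 / (0.23 × 8.25 × 10^5) = 3.971 m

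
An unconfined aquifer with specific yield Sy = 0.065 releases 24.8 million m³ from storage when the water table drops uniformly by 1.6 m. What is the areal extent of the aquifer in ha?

A ≈ 23800 ha

ΔV = 24.8 million m³ = 2.48 × 10^7 m³
A = ΔV / (Sy × Δh) = 2.48 × 10^7 / (0.065 × 1.6) = 2.385 × 10^8 m²
A = 2.385 × 10^8 m² = 23850 ha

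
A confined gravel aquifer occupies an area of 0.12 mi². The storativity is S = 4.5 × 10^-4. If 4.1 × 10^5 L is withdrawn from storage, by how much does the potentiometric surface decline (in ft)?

Δh ≈ 9.62 ft

A = 0.12 mi² = 3.108 × 10^5 m²
ΔV = 4.1 × 10^5 L = 410 m³
Δh = ΔV / (S × A) = 410 m³ / (4.5 × 10^-4 × 3.108 × 10^5 m²) = 2.932 m
Δh = 2.932 m = 9.618 ft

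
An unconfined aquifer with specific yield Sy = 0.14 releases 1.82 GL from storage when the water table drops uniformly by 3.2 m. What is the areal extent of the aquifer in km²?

A ≈ 4.06 km²

ΔV = 1.82 GL = 1.82 × 10^6 m³
A = ΔV / (Sy × Δh) = 1.82 × 10^6 / (0.14 × 3.2) = 4.062 × 10^6 m²
A = 4.062 × 10^6 m² = 4.062 km²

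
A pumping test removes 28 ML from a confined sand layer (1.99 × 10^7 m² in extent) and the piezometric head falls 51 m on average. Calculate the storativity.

S ≈ 2.8 × 10^-5

ΔV = 28 ML = 28000 m³
S = ΔV / (A × Δh) = 28000 m³ / (1.99 × 10^7 m² × 51 m) = 2.759 × 10^-5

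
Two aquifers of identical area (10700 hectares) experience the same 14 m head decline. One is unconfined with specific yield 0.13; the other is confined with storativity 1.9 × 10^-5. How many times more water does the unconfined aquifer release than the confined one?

ΔV_u / ΔV_c ≈ 6840

A = 10700 hectares = 1.07 × 10^8 m²
Unconfined: ΔV_u = Sy × A × Δh = 0.13 × 1.07 × 10^8 × 14 = 1.947 × 10^8 m³
Confined: ΔV_c = S × A × Δh = 1.9 × 10^-5 × 1.07 × 10^8 × 14 = 28460 m³
Ratio = ΔV_u / ΔV_c = Sy / S = 0.13 / 1.9 × 10^-5 = 6842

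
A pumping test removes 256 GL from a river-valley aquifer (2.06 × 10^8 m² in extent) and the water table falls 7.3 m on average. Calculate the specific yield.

ΔV = 256 GL = 2.56 × 10^8 m³
Sy = ΔV / (A × Δh) = 2.56 × 10^8 m³ / (2.06 × 10^8 m² × 7.3 m) = 0.1702

Sy ≈ 0.17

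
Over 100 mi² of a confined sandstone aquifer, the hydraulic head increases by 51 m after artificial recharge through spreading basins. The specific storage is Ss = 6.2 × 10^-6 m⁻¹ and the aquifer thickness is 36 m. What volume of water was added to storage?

S = Ss × b = 6.2 × 10^-6 m⁻¹ × 36 m = 2.232 × 10^-4
A = 100 mi² = 2.59 × 10^8 m²
ΔV = S × A × Δh = 2.232 × 10^-4 × 2.59 × 10^8 m² × 51 m = 2.948 × 10^6 m³

ΔV ≈ 2.95 × 10^6 m³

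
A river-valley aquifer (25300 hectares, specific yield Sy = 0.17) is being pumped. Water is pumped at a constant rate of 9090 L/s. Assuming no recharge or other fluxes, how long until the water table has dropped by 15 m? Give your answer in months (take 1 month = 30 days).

t ≈ 27.4 months

A = 25300 hectares = 2.53 × 10^8 m²
ΔV = Sy × A × Δh = 0.17 × 2.53 × 10^8 × 15 = 6.452 × 10^8 m³
Q = 9090 L/s = 7.854 × 10^5 m³/d
t = ΔV / Q = 6.452 × 10^8 m³ / 7.854 × 10^5 m³/d = 821.5 d
t = 821.5 d ≈ 27.38 months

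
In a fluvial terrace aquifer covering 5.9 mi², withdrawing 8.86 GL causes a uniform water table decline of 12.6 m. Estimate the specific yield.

Sy ≈ 0.046

A = 5.9 mi² = 1.528 × 10^7 m²
ΔV = 8.86 GL = 8.86 × 10^6 m³
Sy = ΔV / (A × Δh) = 8.86 × 10^6 m³ / (1.528 × 10^7 m² × 12.6 m) = 0.04602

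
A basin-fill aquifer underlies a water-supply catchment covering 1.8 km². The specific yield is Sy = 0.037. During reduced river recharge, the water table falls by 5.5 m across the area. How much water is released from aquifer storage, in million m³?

A = 1.8 km² = 1.8 × 10^6 m²
ΔV = Sy × A × Δh = 0.037 × 1.8 × 10^6 m² × 5.5 m = 3.663 × 10^5 m³
ΔV = 3.663 × 10^5 m³ = 0.3663 million m³

ΔV ≈ 0.366 million m³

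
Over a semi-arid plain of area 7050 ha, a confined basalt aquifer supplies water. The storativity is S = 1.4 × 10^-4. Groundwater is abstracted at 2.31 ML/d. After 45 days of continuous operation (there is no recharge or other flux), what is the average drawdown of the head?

A = 7050 ha = 7.05 × 10^7 m²
Q = 2.31 ML/d = 2310 m³/d
ΔV = Q × t = 2310 m³/d × 45 d = 1.04 × 10^5 m³
Δh = ΔV / (S × A) = 1.04 × 10^5 / (1.4 × 10^-4 × 7.05 × 10^7) = 10.53 m

Δh ≈ 10.5 m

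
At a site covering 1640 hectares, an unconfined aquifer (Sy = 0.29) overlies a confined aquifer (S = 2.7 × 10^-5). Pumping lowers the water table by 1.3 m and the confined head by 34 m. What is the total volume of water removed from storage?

ΔV ≈ 6.2 × 10^6 m³

A = 1640 hectares = 1.64 × 10^7 m²
Unconfined: ΔV_u = Sy × A × Δh_u = 0.29 × 1.64 × 10^7 × 1.3 = 6.183 × 10^6 m³
Confined: ΔV_c = S × A × Δh_c = 2.7 × 10^-5 × 1.64 × 10^7 × 34 = 15060 m³
Total ΔV = 6.183 × 10^6 + 15060 = 6.198 × 10^6 m³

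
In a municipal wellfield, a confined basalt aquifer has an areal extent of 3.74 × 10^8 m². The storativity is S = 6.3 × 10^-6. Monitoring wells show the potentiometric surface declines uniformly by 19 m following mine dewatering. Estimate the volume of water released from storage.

ΔV ≈ 44800 m³

ΔV = S × A × Δh = 6.3 × 10^-6 × 3.74 × 10^8 m² × 19 m = 44770 m³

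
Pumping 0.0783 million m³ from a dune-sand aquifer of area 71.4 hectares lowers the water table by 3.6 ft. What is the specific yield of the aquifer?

Sy ≈ 0.1

A = 71.4 hectares = 7.14 × 10^5 m²
Δh = 3.6 ft = 1.097 m
ΔV = 0.0783 million m³ = 78300 m³
Sy = ΔV / (A × Δh) = 78300 m³ / (7.14 × 10^5 m² × 1.097 m) = 0.09994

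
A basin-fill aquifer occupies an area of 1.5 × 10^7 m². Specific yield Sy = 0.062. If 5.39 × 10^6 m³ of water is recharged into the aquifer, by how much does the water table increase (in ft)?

Δh ≈ 19 ft

Δh = ΔV / (Sy × A) = 5.39 × 10^6 m³ / (0.062 × 1.5 × 10^7 m²) = 5.796 m
Δh = 5.796 m = 19.01 ft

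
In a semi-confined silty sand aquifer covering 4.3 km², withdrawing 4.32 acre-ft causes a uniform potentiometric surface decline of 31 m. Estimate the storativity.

S ≈ 4 × 10^-5

A = 4.3 km² = 4.3 × 10^6 m²
ΔV = 4.32 acre-ft = 5329 m³
S = ΔV / (A × Δh) = 5329 m³ / (4.3 × 10^6 m² × 31 m) = 3.997 × 10^-5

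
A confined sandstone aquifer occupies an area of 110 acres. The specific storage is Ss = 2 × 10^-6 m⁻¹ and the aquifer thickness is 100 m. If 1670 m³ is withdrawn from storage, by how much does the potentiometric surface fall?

Δh ≈ 18.8 m

S = Ss × b = 2 × 10^-6 m⁻¹ × 100 m = 2 × 10^-4
A = 110 acres = 4.452 × 10^5 m²
Δh = ΔV / (S × A) = 1670 m³ / (2 × 10^-4 × 4.452 × 10^5 m²) = 18.76 m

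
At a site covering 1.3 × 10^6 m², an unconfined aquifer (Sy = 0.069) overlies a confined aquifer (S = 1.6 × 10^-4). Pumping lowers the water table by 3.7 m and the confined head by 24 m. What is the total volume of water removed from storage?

ΔV ≈ 3.37 × 10^5 m³

Unconfined: ΔV_u = Sy × A × Δh_u = 0.069 × 1.3 × 10^6 × 3.7 = 3.319 × 10^5 m³
Confined: ΔV_c = S × A × Δh_c = 1.6 × 10^-4 × 1.3 × 10^6 × 24 = 4992 m³
Total ΔV = 3.319 × 10^5 + 4992 = 3.369 × 10^5 m³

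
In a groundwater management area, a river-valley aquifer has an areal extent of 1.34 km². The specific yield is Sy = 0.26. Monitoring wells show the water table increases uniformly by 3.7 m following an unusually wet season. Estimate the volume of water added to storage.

ΔV ≈ 1.29 × 10^6 m³

A = 1.34 km² = 1.34 × 10^6 m²
ΔV = Sy × A × Δh = 0.26 × 1.34 × 10^6 m² × 3.7 m = 1.289 × 10^6 m³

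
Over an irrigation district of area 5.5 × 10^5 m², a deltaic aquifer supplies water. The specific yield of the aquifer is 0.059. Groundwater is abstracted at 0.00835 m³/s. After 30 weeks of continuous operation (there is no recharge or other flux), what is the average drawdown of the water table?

Q = 0.00835 m³/s = 721.4 m³/d
t = 30 weeks = 210 d
ΔV = Q × t = 721.4 m³/d × 210 d = 1.515 × 10^5 m³
Δh = ΔV / (Sy × A) = 1.515 × 10^5 / (0.059 × 5.5 × 10^5) = 4.669 m

Δh ≈ 4.67 m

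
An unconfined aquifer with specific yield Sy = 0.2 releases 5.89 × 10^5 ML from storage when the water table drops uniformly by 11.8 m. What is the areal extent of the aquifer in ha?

A ≈ 25000 ha

ΔV = 5.89 × 10^5 ML = 5.89 × 10^8 m³
A = ΔV / (Sy × Δh) = 5.89 × 10^8 / (0.2 × 11.8) = 2.496 × 10^8 m²
A = 2.496 × 10^8 m² = 24960 ha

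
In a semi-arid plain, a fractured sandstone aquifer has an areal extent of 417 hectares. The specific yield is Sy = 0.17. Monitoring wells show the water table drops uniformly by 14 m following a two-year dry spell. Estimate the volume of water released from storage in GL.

ΔV ≈ 9.92 GL

A = 417 hectares = 4.17 × 10^6 m²
ΔV = Sy × A × Δh = 0.17 × 4.17 × 10^6 m² × 14 m = 9.925 × 10^6 m³
ΔV = 9.925 × 10^6 m³ = 9.925 GL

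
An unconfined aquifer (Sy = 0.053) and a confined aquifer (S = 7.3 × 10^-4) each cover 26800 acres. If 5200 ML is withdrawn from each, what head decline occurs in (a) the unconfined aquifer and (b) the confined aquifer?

Δh_u ≈ 0.905 m; Δh_c ≈ 65.7 m

A = 26800 acres = 1.085 × 10^8 m²
ΔV = 5200 ML = 5.2 × 10^6 m³
Unconfined: Δh_u = ΔV/(Sy·A) = 5.2 × 10^6/(0.053 × 1.085 × 10^8) = 0.9046 m
Confined: Δh_c = ΔV/(S·A) = 5.2 × 10^6/(7.3 × 10^-4 × 1.085 × 10^8) = 65.68 m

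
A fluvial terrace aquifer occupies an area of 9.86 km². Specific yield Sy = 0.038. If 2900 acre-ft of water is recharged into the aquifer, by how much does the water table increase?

Δh ≈ 9.55 m

A = 9.86 km² = 9.86 × 10^6 m²
ΔV = 2900 acre-ft = 3.577 × 10^6 m³
Δh = ΔV / (Sy × A) = 3.577 × 10^6 m³ / (0.038 × 9.86 × 10^6 m²) = 9.547 m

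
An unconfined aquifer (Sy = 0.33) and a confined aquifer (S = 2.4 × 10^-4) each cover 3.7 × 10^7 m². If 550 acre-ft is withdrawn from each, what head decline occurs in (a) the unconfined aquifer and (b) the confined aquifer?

Δh_u ≈ 0.0556 m; Δh_c ≈ 76.4 m

ΔV = 550 acre-ft = 6.784 × 10^5 m³
Unconfined: Δh_u = ΔV/(Sy·A) = 6.784 × 10^5/(0.33 × 3.7 × 10^7) = 0.05556 m
Confined: Δh_c = ΔV/(S·A) = 6.784 × 10^5/(2.4 × 10^-4 × 3.7 × 10^7) = 76.4 m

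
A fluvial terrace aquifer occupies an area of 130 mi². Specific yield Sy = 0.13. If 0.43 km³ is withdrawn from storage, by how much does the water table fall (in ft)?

Δh ≈ 32.2 ft

A = 130 mi² = 3.367 × 10^8 m²
ΔV = 0.43 km³ = 4.3 × 10^8 m³
Δh = ΔV / (Sy × A) = 4.3 × 10^8 m³ / (0.13 × 3.367 × 10^8 m²) = 9.824 m
Δh = 9.824 m = 32.23 ft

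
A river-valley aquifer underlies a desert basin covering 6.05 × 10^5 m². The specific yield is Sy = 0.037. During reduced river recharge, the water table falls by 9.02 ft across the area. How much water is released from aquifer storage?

Δh = 9.02 ft = 2.749 m
ΔV = Sy × A × Δh = 0.037 × 6.05 × 10^5 m² × 2.749 m = 61540 m³

ΔV ≈ 61500 m³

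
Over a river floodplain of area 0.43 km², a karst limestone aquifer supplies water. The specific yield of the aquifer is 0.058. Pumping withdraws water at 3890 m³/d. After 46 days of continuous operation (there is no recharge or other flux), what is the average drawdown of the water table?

Δh ≈ 7.17 m

A = 0.43 km² = 4.3 × 10^5 m²
ΔV = Q × t = 3890 m³/d × 46 d = 1.789 × 10^5 m³
Δh = ΔV / (Sy × A) = 1.789 × 10^5 / (0.058 × 4.3 × 10^5) = 7.175 m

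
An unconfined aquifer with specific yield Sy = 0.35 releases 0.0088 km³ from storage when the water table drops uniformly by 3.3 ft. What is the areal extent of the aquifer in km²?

Δh = 3.3 ft = 1.006 m
ΔV = 0.0088 km³ = 8.8 × 10^6 m³
A = ΔV / (Sy × Δh) = 8.8 × 10^6 / (0.35 × 1.006) = 2.5 × 10^7 m²
A = 2.5 × 10^7 m² = 25 km²

A ≈ 25 km²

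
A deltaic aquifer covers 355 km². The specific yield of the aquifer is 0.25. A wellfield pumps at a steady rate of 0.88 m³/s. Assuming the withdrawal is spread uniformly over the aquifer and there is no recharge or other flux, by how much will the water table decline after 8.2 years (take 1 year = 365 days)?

A = 355 km² = 3.55 × 10^8 m²
Q = 0.88 m³/s = 76030 m³/d
t = 8.2 years = 2993 d
ΔV = Q × t = 76030 m³/d × 2993 d = 2.276 × 10^8 m³
Δh = ΔV / (Sy × A) = 2.276 × 10^8 / (0.25 × 3.55 × 10^8) = 2.564 m

Δh ≈ 2.56 m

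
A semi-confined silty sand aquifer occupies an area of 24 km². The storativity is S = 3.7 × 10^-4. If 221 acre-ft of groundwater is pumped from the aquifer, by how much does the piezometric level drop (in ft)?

A = 24 km² = 2.4 × 10^7 m²
ΔV = 221 acre-ft = 2.726 × 10^5 m³
Δh = ΔV / (S × A) = 2.726 × 10^5 m³ / (3.7 × 10^-4 × 2.4 × 10^7 m²) = 30.7 m
Δh = 30.7 m = 100.7 ft

Δh ≈ 101 ft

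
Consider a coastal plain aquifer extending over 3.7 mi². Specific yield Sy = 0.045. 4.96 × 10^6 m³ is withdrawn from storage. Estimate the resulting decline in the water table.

A = 3.7 mi² = 9.583 × 10^6 m²
Δh = ΔV / (Sy × A) = 4.96 × 10^6 m³ / (0.045 × 9.583 × 10^6 m²) = 11.5 m

Δh ≈ 11.5 m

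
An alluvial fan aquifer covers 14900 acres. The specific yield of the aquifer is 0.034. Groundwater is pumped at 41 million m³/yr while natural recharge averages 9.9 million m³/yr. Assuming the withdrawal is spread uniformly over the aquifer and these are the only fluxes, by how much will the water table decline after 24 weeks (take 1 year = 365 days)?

Δh ≈ 6.98 m

A = 14900 acres = 6.03 × 10^7 m²
Net abstraction = 41 − 9.9 = 31.1 million m³/yr
Q_net = 31.1 million m³/yr = 85210 m³/d
t = 24 weeks = 168 d
ΔV = Q × t = 85210 m³/d × 168 d = 1.431 × 10^7 m³
Δh = ΔV / (Sy × A) = 1.431 × 10^7 / (0.034 × 6.03 × 10^7) = 6.982 m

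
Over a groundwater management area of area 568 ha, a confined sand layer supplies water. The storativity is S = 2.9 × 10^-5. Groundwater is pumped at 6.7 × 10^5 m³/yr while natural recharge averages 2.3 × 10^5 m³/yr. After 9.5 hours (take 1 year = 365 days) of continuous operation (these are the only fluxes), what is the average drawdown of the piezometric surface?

A = 568 ha = 5.68 × 10^6 m²
Net abstraction = 6.7 × 10^5 − 2.3 × 10^5 = 4.4 × 10^5 m³/yr
Q_net = 4.4 × 10^5 m³/yr = 1205 m³/d
t = 9.5 hours = 0.3958 d
ΔV = Q × t = 1205 m³/d × 0.3958 d = 477.2 m³
Δh = ΔV / (S × A) = 477.2 / (2.9 × 10^-5 × 5.68 × 10^6) = 2.897 m

Δh ≈ 2.9 m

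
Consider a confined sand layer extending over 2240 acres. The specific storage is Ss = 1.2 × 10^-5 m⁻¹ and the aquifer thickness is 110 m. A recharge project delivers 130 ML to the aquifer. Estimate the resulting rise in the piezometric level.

Δh ≈ 10.9 m

S = Ss × b = 1.2 × 10^-5 m⁻¹ × 110 m = 1.32 × 10^-3
A = 2240 acres = 9.065 × 10^6 m²
ΔV = 130 ML = 1.3 × 10^5 m³
Δh = ΔV / (S × A) = 1.3 × 10^5 m³ / (0.00132 × 9.065 × 10^6 m²) = 10.86 m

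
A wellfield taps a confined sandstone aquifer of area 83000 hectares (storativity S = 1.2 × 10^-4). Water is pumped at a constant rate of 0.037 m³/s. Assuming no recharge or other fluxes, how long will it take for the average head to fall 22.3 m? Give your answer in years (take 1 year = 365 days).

A = 83000 hectares = 8.3 × 10^8 m²
ΔV = S × A × Δh = 1.2 × 10^-4 × 8.3 × 10^8 × 22.3 = 2.221 × 10^6 m³
Q = 0.037 m³/s = 3197 m³/d
t = ΔV / Q = 2.221 × 10^6 m³ / 3197 m³/d = 694.8 d
t = 694.8 d ≈ 1.904 years

t ≈ 1.9 years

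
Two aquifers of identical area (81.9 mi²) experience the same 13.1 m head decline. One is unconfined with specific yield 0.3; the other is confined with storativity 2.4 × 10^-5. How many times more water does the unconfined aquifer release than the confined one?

ΔV_u / ΔV_c ≈ 12500

A = 81.9 mi² = 2.121 × 10^8 m²
Unconfined: ΔV_u = Sy × A × Δh = 0.3 × 2.121 × 10^8 × 13.1 = 8.336 × 10^8 m³
Confined: ΔV_c = S × A × Δh = 2.4 × 10^-5 × 2.121 × 10^8 × 13.1 = 66690 m³
Ratio = ΔV_u / ΔV_c = Sy / S = 0.3 / 2.4 × 10^-5 = 12500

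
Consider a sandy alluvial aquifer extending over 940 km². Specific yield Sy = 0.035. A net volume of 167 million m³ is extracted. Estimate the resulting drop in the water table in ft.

Δh ≈ 16.7 ft

A = 940 km² = 9.4 × 10^8 m²
ΔV = 167 million m³ = 1.67 × 10^8 m³
Δh = ΔV / (Sy × A) = 1.67 × 10^8 m³ / (0.035 × 9.4 × 10^8 m²) = 5.076 m
Δh = 5.076 m = 16.65 ft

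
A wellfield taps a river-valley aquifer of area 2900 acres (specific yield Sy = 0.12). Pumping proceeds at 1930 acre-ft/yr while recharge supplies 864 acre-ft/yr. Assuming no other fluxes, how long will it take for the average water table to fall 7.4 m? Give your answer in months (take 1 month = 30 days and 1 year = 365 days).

t ≈ 96.4 months

A = 2900 acres = 1.174 × 10^7 m²
ΔV = Sy × A × Δh = 0.12 × 1.174 × 10^7 × 7.4 = 1.042 × 10^7 m³
Net withdrawal = 1930 − 864 = 1066 acre-ft/yr = 3602 m³/d
t = ΔV / Q = 1.042 × 10^7 m³ / 3602 m³/d = 2893 d
t = 2893 d ≈ 96.43 months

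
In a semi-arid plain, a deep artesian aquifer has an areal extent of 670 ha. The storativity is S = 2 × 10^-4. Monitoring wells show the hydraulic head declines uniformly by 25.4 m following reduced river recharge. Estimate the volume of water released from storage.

ΔV ≈ 34000 m³

A = 670 ha = 6.7 × 10^6 m²
ΔV = S × A × Δh = 2 × 10^-4 × 6.7 × 10^6 m² × 25.4 m = 34040 m³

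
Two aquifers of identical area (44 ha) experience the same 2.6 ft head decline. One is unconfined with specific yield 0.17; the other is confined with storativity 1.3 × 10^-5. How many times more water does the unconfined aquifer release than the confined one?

A = 44 ha = 4.4 × 10^5 m²
Δh = 2.6 ft = 0.7925 m
Unconfined: ΔV_u = Sy × A × Δh = 0.17 × 4.4 × 10^5 × 0.7925 = 59280 m³
Confined: ΔV_c = S × A × Δh = 1.3 × 10^-5 × 4.4 × 10^5 × 0.7925 = 4.533 m³
Ratio = ΔV_u / ΔV_c = Sy / S = 0.17 / 1.3 × 10^-5 = 13080

ΔV_u / ΔV_c ≈ 13100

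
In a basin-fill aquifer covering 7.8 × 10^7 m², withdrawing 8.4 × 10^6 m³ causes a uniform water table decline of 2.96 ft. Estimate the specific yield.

Δh = 2.96 ft = 0.9022 m
Sy = ΔV / (A × Δh) = 8.4 × 10^6 m³ / (7.8 × 10^7 m² × 0.9022 m) = 0.1194

Sy ≈ 0.12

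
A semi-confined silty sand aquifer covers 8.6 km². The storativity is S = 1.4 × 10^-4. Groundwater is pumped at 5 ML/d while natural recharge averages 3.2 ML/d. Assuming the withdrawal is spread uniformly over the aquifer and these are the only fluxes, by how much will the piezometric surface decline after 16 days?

A = 8.6 km² = 8.6 × 10^6 m²
Net abstraction = 5 − 3.2 = 1.8 ML/d
Q_net = 1.8 ML/d = 1800 m³/d
ΔV = Q × t = 1800 m³/d × 16 d = 28800 m³
Δh = ΔV / (S × A) = 28800 / (1.4 × 10^-4 × 8.6 × 10^6) = 23.92 m

Δh ≈ 23.9 m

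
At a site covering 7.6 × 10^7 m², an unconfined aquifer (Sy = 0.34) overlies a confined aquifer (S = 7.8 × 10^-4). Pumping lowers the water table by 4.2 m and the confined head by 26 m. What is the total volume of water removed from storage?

ΔV ≈ 1.1 × 10^8 m³

Unconfined: ΔV_u = Sy × A × Δh_u = 0.34 × 7.6 × 10^7 × 4.2 = 1.085 × 10^8 m³
Confined: ΔV_c = S × A × Δh_c = 7.8 × 10^-4 × 7.6 × 10^7 × 26 = 1.541 × 10^6 m³
Total ΔV = 1.085 × 10^8 + 1.541 × 10^6 = 1.101 × 10^8 m³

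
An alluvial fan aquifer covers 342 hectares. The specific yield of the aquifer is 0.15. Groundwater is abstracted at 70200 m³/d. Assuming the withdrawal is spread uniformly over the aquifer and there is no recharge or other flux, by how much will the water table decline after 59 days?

Δh ≈ 8.07 m

A = 342 hectares = 3.42 × 10^6 m²
ΔV = Q × t = 70200 m³/d × 59 d = 4.142 × 10^6 m³
Δh = ΔV / (Sy × A) = 4.142 × 10^6 / (0.15 × 3.42 × 10^6) = 8.074 m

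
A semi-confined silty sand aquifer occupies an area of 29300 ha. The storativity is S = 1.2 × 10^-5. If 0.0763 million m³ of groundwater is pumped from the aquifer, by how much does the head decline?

A = 29300 ha = 2.93 × 10^8 m²
ΔV = 0.0763 million m³ = 76300 m³
Δh = ΔV / (S × A) = 76300 m³ / (1.2 × 10^-5 × 2.93 × 10^8 m²) = 21.7 m

Δh ≈ 21.7 m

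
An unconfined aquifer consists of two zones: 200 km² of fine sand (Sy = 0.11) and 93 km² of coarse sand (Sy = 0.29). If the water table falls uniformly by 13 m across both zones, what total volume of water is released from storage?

A₁ = 200 km² = 2 × 10^8 m²; A₂ = 93 km² = 9.3 × 10^7 m²
ΔV₁ = 0.11 × 2 × 10^8 × 13 = 2.86 × 10^8 m³
ΔV₂ = 0.29 × 9.3 × 10^7 × 13 = 3.506 × 10^8 m³
ΔV = ΔV₁ + ΔV₂ = 6.366 × 10^8 m³

ΔV ≈ 6.37 × 10^8 m³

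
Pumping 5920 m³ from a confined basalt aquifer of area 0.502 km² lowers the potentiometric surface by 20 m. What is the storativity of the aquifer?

S ≈ 5.9 × 10^-4

A = 0.502 km² = 5.02 × 10^5 m²
S = ΔV / (A × Δh) = 5920 m³ / (5.02 × 10^5 m² × 20 m) = 5.896 × 10^-4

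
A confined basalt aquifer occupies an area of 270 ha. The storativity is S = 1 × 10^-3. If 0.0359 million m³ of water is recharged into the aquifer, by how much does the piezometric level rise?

Δh ≈ 13.3 m

A = 270 ha = 2.7 × 10^6 m²
ΔV = 0.0359 million m³ = 35900 m³
Δh = ΔV / (S × A) = 35900 m³ / (0.001 × 2.7 × 10^6 m²) = 13.3 m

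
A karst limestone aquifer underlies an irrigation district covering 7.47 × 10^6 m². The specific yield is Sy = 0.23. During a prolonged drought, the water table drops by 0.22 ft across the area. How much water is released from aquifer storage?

ΔV ≈ 1.15 × 10^5 m³

Δh = 0.22 ft = 0.06706 m
ΔV = Sy × A × Δh = 0.23 × 7.47 × 10^6 m² × 0.06706 m = 1.152 × 10^5 m³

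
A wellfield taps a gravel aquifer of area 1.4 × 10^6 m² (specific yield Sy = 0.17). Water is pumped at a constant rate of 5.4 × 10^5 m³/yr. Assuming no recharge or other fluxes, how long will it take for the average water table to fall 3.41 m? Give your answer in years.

ΔV = Sy × A × Δh = 0.17 × 1.4 × 10^6 × 3.41 = 8.116 × 10^5 m³
Q = 5.4 × 10^5 m³/yr = 1479 m³/d
t = ΔV / Q = 8.116 × 10^5 m³ / 1479 m³/d = 548.6 d
t = 548.6 d ≈ 1.503 years

t ≈ 1.5 years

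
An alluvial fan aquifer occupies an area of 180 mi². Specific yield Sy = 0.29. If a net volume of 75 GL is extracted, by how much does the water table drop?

Δh ≈ 0.555 m

A = 180 mi² = 4.662 × 10^8 m²
ΔV = 75 GL = 7.5 × 10^7 m³
Δh = ΔV / (Sy × A) = 7.5 × 10^7 m³ / (0.29 × 4.662 × 10^8 m²) = 0.5547 m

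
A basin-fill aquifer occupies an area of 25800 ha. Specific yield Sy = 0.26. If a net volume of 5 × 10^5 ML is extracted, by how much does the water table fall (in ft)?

Δh ≈ 24.5 ft

A = 25800 ha = 2.58 × 10^8 m²
ΔV = 5 × 10^5 ML = 5 × 10^8 m³
Δh = ΔV / (Sy × A) = 5 × 10^8 m³ / (0.26 × 2.58 × 10^8 m²) = 7.454 m
Δh = 7.454 m = 24.45 ft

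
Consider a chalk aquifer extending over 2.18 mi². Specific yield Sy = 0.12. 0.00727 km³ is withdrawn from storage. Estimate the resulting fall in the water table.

Δh ≈ 10.7 m

A = 2.18 mi² = 5.646 × 10^6 m²
ΔV = 0.00727 km³ = 7.27 × 10^6 m³
Δh = ΔV / (Sy × A) = 7.27 × 10^6 m³ / (0.12 × 5.646 × 10^6 m²) = 10.73 m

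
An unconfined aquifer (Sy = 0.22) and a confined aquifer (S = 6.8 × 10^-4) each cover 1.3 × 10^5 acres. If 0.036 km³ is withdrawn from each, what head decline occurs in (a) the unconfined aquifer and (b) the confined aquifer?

Δh_u ≈ 0.311 m; Δh_c ≈ 101 m

A = 1.3 × 10^5 acres = 5.261 × 10^8 m²
ΔV = 0.036 km³ = 3.6 × 10^7 m³
Unconfined: Δh_u = ΔV/(Sy·A) = 3.6 × 10^7/(0.22 × 5.261 × 10^8) = 0.311 m
Confined: Δh_c = ΔV/(S·A) = 3.6 × 10^7/(6.8 × 10^-4 × 5.261 × 10^8) = 100.6 m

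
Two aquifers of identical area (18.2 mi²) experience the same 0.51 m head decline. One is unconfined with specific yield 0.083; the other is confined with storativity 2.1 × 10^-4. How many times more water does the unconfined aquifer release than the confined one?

A = 18.2 mi² = 4.714 × 10^7 m²
Unconfined: ΔV_u = Sy × A × Δh = 0.083 × 4.714 × 10^7 × 0.51 = 1.995 × 10^6 m³
Confined: ΔV_c = S × A × Δh = 2.1 × 10^-4 × 4.714 × 10^7 × 0.51 = 5048 m³
Ratio = ΔV_u / ΔV_c = Sy / S = 0.083 / 2.1 × 10^-4 = 395.2

ΔV_u / ΔV_c ≈ 395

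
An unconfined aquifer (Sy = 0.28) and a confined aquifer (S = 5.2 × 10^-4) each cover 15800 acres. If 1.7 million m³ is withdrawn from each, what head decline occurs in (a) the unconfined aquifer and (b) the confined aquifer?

A = 15800 acres = 6.394 × 10^7 m²
ΔV = 1.7 million m³ = 1.7 × 10^6 m³
Unconfined: Δh_u = ΔV/(Sy·A) = 1.7 × 10^6/(0.28 × 6.394 × 10^7) = 0.09495 m
Confined: Δh_c = ΔV/(S·A) = 1.7 × 10^6/(5.2 × 10^-4 × 6.394 × 10^7) = 51.13 m

Δh_u ≈ 0.095 m; Δh_c ≈ 51.1 m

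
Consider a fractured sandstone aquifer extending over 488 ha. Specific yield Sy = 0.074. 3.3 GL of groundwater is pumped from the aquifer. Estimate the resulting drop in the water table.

Δh ≈ 9.14 m

A = 488 ha = 4.88 × 10^6 m²
ΔV = 3.3 GL = 3.3 × 10^6 m³
Δh = ΔV / (Sy × A) = 3.3 × 10^6 m³ / (0.074 × 4.88 × 10^6 m²) = 9.138 m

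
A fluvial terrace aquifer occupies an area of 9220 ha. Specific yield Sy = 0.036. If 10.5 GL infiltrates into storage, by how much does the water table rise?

A = 9220 ha = 9.22 × 10^7 m²
ΔV = 10.5 GL = 1.05 × 10^7 m³
Δh = ΔV / (Sy × A) = 1.05 × 10^7 m³ / (0.036 × 9.22 × 10^7 m²) = 3.163 m

Δh ≈ 3.16 m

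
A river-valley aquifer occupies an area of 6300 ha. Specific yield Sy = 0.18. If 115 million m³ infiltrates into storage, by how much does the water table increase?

A = 6300 ha = 6.3 × 10^7 m²
ΔV = 115 million m³ = 1.15 × 10^8 m³
Δh = ΔV / (Sy × A) = 1.15 × 10^8 m³ / (0.18 × 6.3 × 10^7 m²) = 10.14 m

Δh ≈ 10.1 m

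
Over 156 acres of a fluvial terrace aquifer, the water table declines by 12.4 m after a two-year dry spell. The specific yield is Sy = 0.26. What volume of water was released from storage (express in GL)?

ΔV ≈ 2.04 GL

A = 156 acres = 6.313 × 10^5 m²
ΔV = Sy × A × Δh = 0.26 × 6.313 × 10^5 m² × 12.4 m = 2.035 × 10^6 m³
ΔV = 2.035 × 10^6 m³ = 2.035 GL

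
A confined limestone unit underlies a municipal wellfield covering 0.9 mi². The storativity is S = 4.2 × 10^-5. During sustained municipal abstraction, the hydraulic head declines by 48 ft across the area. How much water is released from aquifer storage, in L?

A = 0.9 mi² = 2.331 × 10^6 m²
Δh = 48 ft = 14.63 m
ΔV = S × A × Δh = 4.2 × 10^-5 × 2.331 × 10^6 m² × 14.63 m = 1432 m³
ΔV = 1432 m³ = 1.432 × 10^6 L

ΔV ≈ 1.43 × 10^6 L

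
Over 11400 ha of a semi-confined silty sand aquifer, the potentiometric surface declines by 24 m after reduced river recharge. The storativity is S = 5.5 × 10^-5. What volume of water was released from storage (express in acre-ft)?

ΔV ≈ 122 acre-ft

A = 11400 ha = 1.14 × 10^8 m²
ΔV = S × A × Δh = 5.5 × 10^-5 × 1.14 × 10^8 m² × 24 m = 1.505 × 10^5 m³
ΔV = 1.505 × 10^5 m³ = 122 acre-ft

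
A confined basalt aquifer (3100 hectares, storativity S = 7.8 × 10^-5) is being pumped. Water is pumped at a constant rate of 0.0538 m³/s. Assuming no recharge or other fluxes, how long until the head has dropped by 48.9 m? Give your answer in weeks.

A = 3100 hectares = 3.1 × 10^7 m²
ΔV = S × A × Δh = 7.8 × 10^-5 × 3.1 × 10^7 × 48.9 = 1.182 × 10^5 m³
Q = 0.0538 m³/s = 4648 m³/d
t = ΔV / Q = 1.182 × 10^5 m³ / 4648 m³/d = 25.44 d
t = 25.44 d ≈ 3.634 weeks

t ≈ 3.63 weeks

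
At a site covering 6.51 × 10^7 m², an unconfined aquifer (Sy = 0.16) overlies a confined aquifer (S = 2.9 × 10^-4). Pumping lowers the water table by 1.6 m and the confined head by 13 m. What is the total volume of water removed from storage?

Unconfined: ΔV_u = Sy × A × Δh_u = 0.16 × 6.51 × 10^7 × 1.6 = 1.667 × 10^7 m³
Confined: ΔV_c = S × A × Δh_c = 2.9 × 10^-4 × 6.51 × 10^7 × 13 = 2.454 × 10^5 m³
Total ΔV = 1.667 × 10^7 + 2.454 × 10^5 = 1.691 × 10^7 m³

ΔV ≈ 1.69 × 10^7 m³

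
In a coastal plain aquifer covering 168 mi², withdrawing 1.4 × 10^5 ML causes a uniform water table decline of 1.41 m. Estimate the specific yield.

Sy ≈ 0.23

A = 168 mi² = 4.351 × 10^8 m²
ΔV = 1.4 × 10^5 ML = 1.4 × 10^8 m³
Sy = ΔV / (A × Δh) = 1.4 × 10^8 m³ / (4.351 × 10^8 m² × 1.41 m) = 0.2282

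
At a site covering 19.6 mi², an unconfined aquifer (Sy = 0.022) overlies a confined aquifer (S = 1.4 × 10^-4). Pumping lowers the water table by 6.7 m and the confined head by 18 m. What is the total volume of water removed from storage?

A = 19.6 mi² = 5.076 × 10^7 m²
Unconfined: ΔV_u = Sy × A × Δh_u = 0.022 × 5.076 × 10^7 × 6.7 = 7.483 × 10^6 m³
Confined: ΔV_c = S × A × Δh_c = 1.4 × 10^-4 × 5.076 × 10^7 × 18 = 1.279 × 10^5 m³
Total ΔV = 7.483 × 10^6 + 1.279 × 10^5 = 7.611 × 10^6 m³

ΔV ≈ 7.61 × 10^6 m³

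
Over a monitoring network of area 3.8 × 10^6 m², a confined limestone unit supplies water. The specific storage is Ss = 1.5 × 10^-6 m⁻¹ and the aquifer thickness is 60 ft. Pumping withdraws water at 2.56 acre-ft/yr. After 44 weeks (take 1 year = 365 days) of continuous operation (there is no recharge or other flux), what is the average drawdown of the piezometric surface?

Δh ≈ 25.6 m

b = 60 ft = 18.29 m
S = Ss × b = 1.5 × 10^-6 m⁻¹ × 18.29 m = 2.743 × 10^-5
Q = 2.56 acre-ft/yr = 8.651 m³/d
t = 44 weeks = 308 d
ΔV = Q × t = 8.651 m³/d × 308 d = 2665 m³
Δh = ΔV / (S × A) = 2665 / (2.743 × 10^-5 × 3.8 × 10^6) = 25.56 m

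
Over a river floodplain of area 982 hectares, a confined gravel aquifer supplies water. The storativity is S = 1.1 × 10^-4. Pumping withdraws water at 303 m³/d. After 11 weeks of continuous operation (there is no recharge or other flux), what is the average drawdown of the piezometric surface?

Δh ≈ 21.6 m

A = 982 hectares = 9.82 × 10^6 m²
t = 11 weeks = 77 d
ΔV = Q × t = 303 m³/d × 77 d = 23330 m³
Δh = ΔV / (S × A) = 23330 / (1.1 × 10^-4 × 9.82 × 10^6) = 21.6 m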